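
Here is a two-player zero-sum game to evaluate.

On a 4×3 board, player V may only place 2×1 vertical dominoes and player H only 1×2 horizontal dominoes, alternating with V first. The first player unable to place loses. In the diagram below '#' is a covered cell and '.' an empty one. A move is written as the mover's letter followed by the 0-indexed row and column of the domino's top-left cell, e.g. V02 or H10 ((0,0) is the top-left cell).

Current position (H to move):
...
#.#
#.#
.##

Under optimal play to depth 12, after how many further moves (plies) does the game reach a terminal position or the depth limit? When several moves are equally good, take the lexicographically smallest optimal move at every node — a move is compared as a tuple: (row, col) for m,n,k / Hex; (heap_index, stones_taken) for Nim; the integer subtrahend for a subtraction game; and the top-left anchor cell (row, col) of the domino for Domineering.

PV length from [.../#.#/#.#/.##]: 2 plies

p1 H@[.../#.#/#.#/.##]: H00[##./#.#/#.#/.##]-1* H01[.##/#.#/#.#/.##]-1
p2 V@[##./#.#/#.#/.##]: V11[##./###/###/.##]+1*
p3 H@[##./###/###/.##] terminal -1; root [.../#.#/#.#/.##] d12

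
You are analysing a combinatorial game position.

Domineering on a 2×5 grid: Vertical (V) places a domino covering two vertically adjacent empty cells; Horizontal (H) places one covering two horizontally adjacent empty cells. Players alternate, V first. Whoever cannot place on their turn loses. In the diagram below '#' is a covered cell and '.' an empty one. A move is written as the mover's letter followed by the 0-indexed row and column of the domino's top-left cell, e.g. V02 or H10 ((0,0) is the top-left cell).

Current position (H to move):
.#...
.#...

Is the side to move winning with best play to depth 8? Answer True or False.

p1 H@[.#.../.#...]: H02[.###./.#...]-1* H03[.#.##/.#...]-1 H12[.#.../.###.]-1 H13[.#.../.#.##]-1
p2 V@[.###./.#...]: V00[####./##...]-1 V04[.####/.#..#]+1*
p3 H@[.####/.#..#]: H12[.####/.####]-1*
p4 V@[.####/.####]: V00[#####/#####]+1*
p5 H@[#####/#####] terminal -1; root [.#.../.#...] d8

H winning at [.#.../.#...]: False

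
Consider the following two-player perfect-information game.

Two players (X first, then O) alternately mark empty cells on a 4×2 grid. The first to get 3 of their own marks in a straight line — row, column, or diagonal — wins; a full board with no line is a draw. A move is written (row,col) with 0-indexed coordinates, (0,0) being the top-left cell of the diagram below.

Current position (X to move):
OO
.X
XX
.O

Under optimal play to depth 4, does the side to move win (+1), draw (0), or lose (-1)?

p1 X@[OO/.X/XX/.O]: (1,0)[OO/XX/XX/.O]+0* (3,0)[OO/.X/XX/XO]+0
p2 O@[OO/XX/XX/.O]: (3,0)[OO/XX/XX/OO]+0*
p3 X@[OO/XX/XX/OO] terminal +0; root [OO/.X/XX/.O] d4

value(OO/.X/XX/.O, X) = 0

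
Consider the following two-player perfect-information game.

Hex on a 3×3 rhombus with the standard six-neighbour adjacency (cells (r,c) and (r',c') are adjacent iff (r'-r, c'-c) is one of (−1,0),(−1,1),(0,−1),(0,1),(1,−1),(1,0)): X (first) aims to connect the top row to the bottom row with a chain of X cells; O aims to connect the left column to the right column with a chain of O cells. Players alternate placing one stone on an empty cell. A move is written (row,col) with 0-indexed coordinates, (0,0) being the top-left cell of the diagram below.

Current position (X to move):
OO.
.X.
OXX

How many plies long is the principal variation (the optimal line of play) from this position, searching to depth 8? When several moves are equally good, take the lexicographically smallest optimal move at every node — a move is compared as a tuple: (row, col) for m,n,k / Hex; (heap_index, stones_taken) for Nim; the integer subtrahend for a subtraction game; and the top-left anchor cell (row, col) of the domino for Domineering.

p1 X@[OO./.X./OXX]: (0,2)[OOX/.X./OXX]+1* (1,0)[OO./XX./OXX]-1 (1,2)[OO./.XX/OXX]-1
p2 O@[OOX/.X./OXX] terminal -1; root [OO./.X./OXX] d8

PV length from [OO./.X./OXX]: 1 ply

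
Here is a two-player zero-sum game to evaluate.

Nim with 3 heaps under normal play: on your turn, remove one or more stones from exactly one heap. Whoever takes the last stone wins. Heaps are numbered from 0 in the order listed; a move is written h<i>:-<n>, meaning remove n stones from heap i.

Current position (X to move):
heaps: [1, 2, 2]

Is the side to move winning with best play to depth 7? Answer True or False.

X winning at [(1,2,2)]: True

p1 X@[(1,2,2)]: h0:-1[(0,2,2)]+1* h1:-1[(1,1,2)]-1 h1:-2[(1,0,2)]-1 h2:-1[(1,2,1)]-1 h2:-2[(1,2,0)]-1
p2 O@[(0,2,2)]: h1:-1[(0,1,2)]-1* h1:-2[(0,0,2)]-1 h2:-1[(0,2,1)]-1 h2:-2[(0,2,0)]-1
p3 X@[(0,1,2)]: h1:-1[(0,0,2)]-1 h2:-1[(0,1,1)]+1* h2:-2[(0,1,0)]-1
p4 O@[(0,1,1)]: h1:-1[(0,0,1)]-1* h2:-1[(0,1,0)]-1
p5 X@[(0,0,1)]: h2:-1[(0,0,0)]+1*
p6 O@[(0,0,0)] terminal -1; root [(1,2,2)] d7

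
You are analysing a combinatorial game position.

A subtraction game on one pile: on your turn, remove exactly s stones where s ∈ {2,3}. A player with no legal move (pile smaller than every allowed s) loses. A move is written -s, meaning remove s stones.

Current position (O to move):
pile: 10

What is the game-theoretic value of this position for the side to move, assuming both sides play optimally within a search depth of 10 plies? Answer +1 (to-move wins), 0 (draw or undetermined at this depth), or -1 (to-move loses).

value(10, O) = -1

p1 O@[10]: -2[8]-1* -3[7]-1
p2 X@[8]: -2[6]+1* -3[5]+1
p3 O@[6]: -2[4]-1* -3[3]-1
p4 X@[4]: -2[2]-1 -3[1]+1*
p5 O@[1] terminal -1; root [10] d10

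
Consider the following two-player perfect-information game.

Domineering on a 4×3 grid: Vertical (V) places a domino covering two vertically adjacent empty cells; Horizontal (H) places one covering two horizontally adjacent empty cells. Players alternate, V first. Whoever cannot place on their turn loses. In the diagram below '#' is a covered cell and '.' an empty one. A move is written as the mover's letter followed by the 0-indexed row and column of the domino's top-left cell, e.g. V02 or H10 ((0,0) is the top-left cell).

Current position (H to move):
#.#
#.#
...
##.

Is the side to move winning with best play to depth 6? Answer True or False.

H winning at [#.#/#.#/.../##.]: False

[#.#/#.#/.../##.] H move#1: H20:-1/#.#/#.#/##./##.*, H21:-1/#.#/#.#/.##/##.
[#.#/#.#/##./##.] V move#2: V01:+1/###/###/##./##.*, V22:+1/#.#/#.#/###/###
[###/###/##./##.] end (terminal -1, H#3); searched #.#/#.#/.../##. to 6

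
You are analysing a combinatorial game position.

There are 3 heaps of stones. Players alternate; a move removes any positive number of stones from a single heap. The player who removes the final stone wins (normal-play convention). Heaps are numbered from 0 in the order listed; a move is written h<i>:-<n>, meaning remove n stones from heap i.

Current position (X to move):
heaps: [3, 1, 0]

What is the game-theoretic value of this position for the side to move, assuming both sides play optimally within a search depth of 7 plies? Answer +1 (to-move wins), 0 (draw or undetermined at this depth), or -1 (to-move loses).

value((3,1,0), X) = +1

ply 1, X at (3,1,0) | h0:-1=-1→(2,1,0); h0:-2=+1→(1,1,0)*; h0:-3=-1→(0,1,0); h1:-1=-1→(3,0,0)
ply 2, O at (1,1,0) | h0:-1=-1→(0,1,0)*; h1:-1=-1→(1,0,0)
ply 3, X at (0,1,0) | h1:-1=+1→(0,0,0)*
ply 4: (0,0,0) is terminal -1 (O); from (3,1,0) depth 7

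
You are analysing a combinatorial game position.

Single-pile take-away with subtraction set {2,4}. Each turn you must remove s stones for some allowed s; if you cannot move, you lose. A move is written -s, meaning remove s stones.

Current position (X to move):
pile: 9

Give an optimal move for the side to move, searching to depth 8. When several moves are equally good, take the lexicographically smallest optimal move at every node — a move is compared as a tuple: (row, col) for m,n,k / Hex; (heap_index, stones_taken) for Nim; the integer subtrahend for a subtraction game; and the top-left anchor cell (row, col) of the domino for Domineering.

X's best at [9]: -2

p1 X@[9]: -2[7]+1* -4[5]-1
p2 O@[7]: -2[5]-1* -4[3]-1
p3 X@[5]: -2[3]-1 -4[1]+1*
p4 O@[1] terminal -1; root [9] d8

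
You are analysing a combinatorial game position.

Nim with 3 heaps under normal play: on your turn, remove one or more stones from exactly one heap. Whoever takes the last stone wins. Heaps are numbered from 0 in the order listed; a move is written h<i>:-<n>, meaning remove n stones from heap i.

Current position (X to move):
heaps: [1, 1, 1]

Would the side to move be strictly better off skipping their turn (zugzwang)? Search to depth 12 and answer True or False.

zugzwang((1,1,1), X) = False

ply 1, X at (1,1,1) | h0:-1=+1→(0,1,1)*; h1:-1=+1→(1,0,1); h2:-1=+1→(1,1,0)
ply 2, O at (0,1,1) | h1:-1=-1→(0,0,1)*; h2:-1=-1→(0,1,0)
ply 3, X at (0,0,1) | h2:-1=+1→(0,0,0)*
ply 4: (0,0,0) is terminal -1 (O); from (1,1,1) depth 12
if X skipped the turn, O would face:
~ ply 1, O at (1,1,1) | h0:-1=+1→(0,1,1)*; h1:-1=+1→(1,0,1); h2:-1=+1→(1,1,0)
~ ply 2, X at (0,1,1) | h1:-1=-1→(0,0,1)*; h2:-1=-1→(0,1,0)
~ ply 3, O at (0,0,1) | h2:-1=+1→(0,0,0)*
~ ply 4: (0,0,0) is terminal -1 (X); from (1,1,1) depth 12
compare (X): move=+1 vs pass=-1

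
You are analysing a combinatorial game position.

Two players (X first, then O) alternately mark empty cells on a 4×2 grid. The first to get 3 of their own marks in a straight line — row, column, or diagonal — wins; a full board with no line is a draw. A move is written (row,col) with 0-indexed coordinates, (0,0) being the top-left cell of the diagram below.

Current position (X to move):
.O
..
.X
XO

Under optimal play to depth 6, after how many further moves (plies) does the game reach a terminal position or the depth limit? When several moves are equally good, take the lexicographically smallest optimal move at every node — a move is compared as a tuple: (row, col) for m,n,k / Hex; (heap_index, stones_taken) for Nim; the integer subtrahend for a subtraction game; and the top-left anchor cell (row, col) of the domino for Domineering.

ply 1, X at .O/../.X/XO | (0,0)=+0→XO/../.X/XO*; (1,0)=+0→.O/X./.X/XO; (1,1)=+0→.O/.X/.X/XO; (2,0)=+0→.O/../XX/XO
ply 2, O at XO/../.X/XO | (1,0)=+0→XO/O./.X/XO*; (1,1)=+0→XO/.O/.X/XO; (2,0)=+0→XO/../OX/XO
ply 3, X at XO/O./.X/XO | (1,1)=+0→XO/OX/.X/XO*; (2,0)=+0→XO/O./XX/XO
ply 4, O at XO/OX/.X/XO | (2,0)=+0→XO/OX/OX/XO*
ply 5: XO/OX/OX/XO is terminal +0 (X); from .O/../.X/XO depth 6

PV length from [.O/../.X/XO]: 4 plies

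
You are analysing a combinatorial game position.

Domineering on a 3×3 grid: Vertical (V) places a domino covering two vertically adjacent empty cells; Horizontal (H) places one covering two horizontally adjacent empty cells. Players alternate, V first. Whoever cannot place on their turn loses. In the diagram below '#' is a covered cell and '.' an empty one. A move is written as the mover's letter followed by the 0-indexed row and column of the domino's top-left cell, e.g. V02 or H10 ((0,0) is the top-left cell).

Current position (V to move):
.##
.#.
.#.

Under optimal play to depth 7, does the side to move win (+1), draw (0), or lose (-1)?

value(.##/.#./.#., V) = +1

ply 1, V at .##/.#./.#. | V00=+1→###/##./.#.*; V10=+1→.##/##./##.; V12=+1→.##/.##/.##
ply 2: ###/##./.#. is terminal -1 (H); from .##/.#./.#. depth 7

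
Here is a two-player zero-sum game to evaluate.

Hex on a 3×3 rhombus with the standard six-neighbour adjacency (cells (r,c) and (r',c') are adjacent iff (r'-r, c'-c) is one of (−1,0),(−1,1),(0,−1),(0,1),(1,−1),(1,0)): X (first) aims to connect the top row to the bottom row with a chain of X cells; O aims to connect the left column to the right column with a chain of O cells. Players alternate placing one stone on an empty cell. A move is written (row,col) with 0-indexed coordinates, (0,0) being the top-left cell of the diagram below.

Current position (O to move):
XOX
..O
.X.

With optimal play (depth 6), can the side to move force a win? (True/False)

ply 1, O at XOX/..O/.X. | (1,0)=-1→XOX/O.O/.X.; (1,1)=+1→XOX/.OO/.X.*; (2,0)=-1→XOX/..O/OX.; (2,2)=-1→XOX/..O/.XO
ply 2, X at XOX/.OO/.X. | (1,0)=-1→XOX/XOO/.X.*; (2,0)=-1→XOX/.OO/XX.; (2,2)=-1→XOX/.OO/.XX
ply 3, O at XOX/XOO/.X. | (2,0)=+1→XOX/XOO/OX.*; (2,2)=-1→XOX/XOO/.XO
ply 4: XOX/XOO/OX. is terminal -1 (X); from XOX/..O/.X. depth 6

O winning at [XOX/..O/.X.]: True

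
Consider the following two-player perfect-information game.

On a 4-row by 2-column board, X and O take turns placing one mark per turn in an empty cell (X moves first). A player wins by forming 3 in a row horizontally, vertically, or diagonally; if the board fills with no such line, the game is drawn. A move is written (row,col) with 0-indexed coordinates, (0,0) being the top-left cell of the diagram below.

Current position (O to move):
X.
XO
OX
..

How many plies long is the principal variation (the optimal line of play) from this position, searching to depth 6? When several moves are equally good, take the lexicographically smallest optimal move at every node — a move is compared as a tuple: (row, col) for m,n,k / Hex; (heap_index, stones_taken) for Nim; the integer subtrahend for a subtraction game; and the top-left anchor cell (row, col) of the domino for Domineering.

PV length from [X./XO/OX/..]: 3 plies

ply 1, O at X./XO/OX/.. | (0,1)=+0→XO/XO/OX/..*; (3,0)=+0→X./XO/OX/O.; (3,1)=+0→X./XO/OX/.O
ply 2, X at XO/XO/OX/.. | (3,0)=+0→XO/XO/OX/X.*; (3,1)=+0→XO/XO/OX/.X
ply 3, O at XO/XO/OX/X. | (3,1)=+0→XO/XO/OX/XO*
ply 4: XO/XO/OX/XO is terminal +0 (X); from X./XO/OX/.. depth 6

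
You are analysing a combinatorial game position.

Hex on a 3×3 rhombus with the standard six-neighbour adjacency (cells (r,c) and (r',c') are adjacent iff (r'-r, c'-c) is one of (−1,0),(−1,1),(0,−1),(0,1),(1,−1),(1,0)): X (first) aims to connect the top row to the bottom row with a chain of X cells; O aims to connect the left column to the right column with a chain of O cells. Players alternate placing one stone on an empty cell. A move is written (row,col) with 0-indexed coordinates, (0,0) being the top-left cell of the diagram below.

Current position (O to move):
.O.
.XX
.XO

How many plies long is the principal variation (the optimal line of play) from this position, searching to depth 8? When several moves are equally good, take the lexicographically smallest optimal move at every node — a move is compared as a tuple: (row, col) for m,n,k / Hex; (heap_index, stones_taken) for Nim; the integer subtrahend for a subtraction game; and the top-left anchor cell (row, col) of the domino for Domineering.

[.O./.XX/.XO] O move#1: (0,0):-1/OO./.XX/.XO, (0,2):+1/.OO/.XX/.XO*, (1,0):-1/.O./OXX/.XO, (2,0):-1/.O./.XX/OXO
[.OO/.XX/.XO] X move#2: (0,0):-1/XOO/.XX/.XO*, (1,0):-1/.OO/XXX/.XO, (2,0):-1/.OO/.XX/XXO
[XOO/.XX/.XO] O move#3: (1,0):+1/XOO/OXX/.XO*, (2,0):-1/XOO/.XX/OXO
[XOO/OXX/.XO] end (terminal -1, X#4); searched .O./.XX/.XO to 8

PV length from [.O./.XX/.XO]: 3 plies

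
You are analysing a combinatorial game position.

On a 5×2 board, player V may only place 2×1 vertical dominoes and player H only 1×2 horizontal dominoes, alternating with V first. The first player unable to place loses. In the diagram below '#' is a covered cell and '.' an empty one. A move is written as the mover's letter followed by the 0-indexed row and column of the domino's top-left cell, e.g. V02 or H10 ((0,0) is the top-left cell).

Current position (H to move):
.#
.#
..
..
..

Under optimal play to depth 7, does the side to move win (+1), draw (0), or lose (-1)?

[.#/.#/../../..] H move#1: H20:-1/.#/.#/##/../.., H30:+1/.#/.#/../##/..*, H40:-1/.#/.#/../../##
[.#/.#/../##/..] V move#2: V00:-1/##/##/../##/..*, V10:-1/.#/##/#./##/..
[##/##/../##/..] H move#3: H20:+1/##/##/##/##/..*, H40:+1/##/##/../##/##
[##/##/##/##/..] end (terminal -1, V#4); searched .#/.#/../../.. to 7

value(.#/.#/../../.., H) = +1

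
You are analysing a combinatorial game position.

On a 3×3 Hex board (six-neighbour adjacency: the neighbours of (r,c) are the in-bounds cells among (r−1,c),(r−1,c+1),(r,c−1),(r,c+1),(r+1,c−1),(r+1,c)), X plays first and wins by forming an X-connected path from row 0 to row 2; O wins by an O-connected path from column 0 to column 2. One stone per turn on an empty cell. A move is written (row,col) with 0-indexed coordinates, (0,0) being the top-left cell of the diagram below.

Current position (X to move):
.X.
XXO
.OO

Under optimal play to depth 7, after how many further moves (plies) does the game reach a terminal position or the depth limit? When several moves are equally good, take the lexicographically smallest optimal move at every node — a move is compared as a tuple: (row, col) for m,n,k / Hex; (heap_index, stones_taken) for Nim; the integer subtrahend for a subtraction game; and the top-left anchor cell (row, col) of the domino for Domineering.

p1 X@[.X./XXO/.OO]: (0,0)[XX./XXO/.OO]-1 (0,2)[.XX/XXO/.OO]-1 (2,0)[.X./XXO/XOO]+1*
p2 O@[.X./XXO/XOO] terminal -1; root [.X./XXO/.OO] d7

PV length from [.X./XXO/.OO]: 1 ply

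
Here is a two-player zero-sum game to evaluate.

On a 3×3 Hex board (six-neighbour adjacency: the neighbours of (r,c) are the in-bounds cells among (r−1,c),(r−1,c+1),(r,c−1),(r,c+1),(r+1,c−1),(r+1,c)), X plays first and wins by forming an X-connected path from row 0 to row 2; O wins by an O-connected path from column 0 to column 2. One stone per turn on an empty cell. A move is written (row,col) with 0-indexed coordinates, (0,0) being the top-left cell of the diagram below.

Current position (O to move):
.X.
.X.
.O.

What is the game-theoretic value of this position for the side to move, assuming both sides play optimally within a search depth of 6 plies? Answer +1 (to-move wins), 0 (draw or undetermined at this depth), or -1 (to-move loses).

value(.X./.X./.O., O) = +1

p1 O@[.X./.X./.O.]: (0,0)[OX./.X./.O.]-1 (0,2)[.XO/.X./.O.]-1 (1,0)[.X./OX./.O.]-1 (1,2)[.X./.XO/.O.]-1 (2,0)[.X./.X./OO.]+1* (2,2)[.X./.X./.OO]-1
p2 X@[.X./.X./OO.]: (0,0)[XX./.X./OO.]-1* (0,2)[.XX/.X./OO.]-1 (1,0)[.X./XX./OO.]-1 (1,2)[.X./.XX/OO.]-1 (2,2)[.X./.X./OOX]-1
p3 O@[XX./.X./OO.]: (0,2)[XXO/.X./OO.]+1* (1,0)[XX./OX./OO.]+1 (1,2)[XX./.XO/OO.]+1 (2,2)[XX./.X./OOO]+1
p4 X@[XXO/.X./OO.]: (1,0)[XXO/XX./OO.]-1* (1,2)[XXO/.XX/OO.]-1 (2,2)[XXO/.X./OOX]-1
p5 O@[XXO/XX./OO.]: (1,2)[XXO/XXO/OO.]+1* (2,2)[XXO/XX./OOO]+1
p6 X@[XXO/XXO/OO.] terminal -1; root [.X./.X./.O.] d6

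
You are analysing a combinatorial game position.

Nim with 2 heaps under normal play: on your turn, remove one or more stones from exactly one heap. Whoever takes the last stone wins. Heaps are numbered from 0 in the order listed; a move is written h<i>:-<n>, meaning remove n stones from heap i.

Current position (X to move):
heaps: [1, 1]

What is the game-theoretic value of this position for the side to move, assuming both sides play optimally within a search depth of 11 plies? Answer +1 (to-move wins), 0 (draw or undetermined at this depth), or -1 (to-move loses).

value((1,1), X) = -1

[(1,1)] X move#1: h0:-1:-1/(0,1)*, h1:-1:-1/(1,0)
[(0,1)] O move#2: h1:-1:+1/(0,0)*
[(0,0)] end (terminal -1, X#3); searched (1,1) to 11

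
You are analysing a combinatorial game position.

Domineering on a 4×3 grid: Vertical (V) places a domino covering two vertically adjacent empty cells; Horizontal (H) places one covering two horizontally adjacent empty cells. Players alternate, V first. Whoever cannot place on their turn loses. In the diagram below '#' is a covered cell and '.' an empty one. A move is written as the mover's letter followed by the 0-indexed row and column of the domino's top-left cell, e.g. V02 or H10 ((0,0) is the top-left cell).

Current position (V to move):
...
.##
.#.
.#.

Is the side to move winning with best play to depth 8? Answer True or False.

p1 V@[.../.##/.#./.#.]: V00[#../###/.#./.#.]+1* V10[.../###/##./.#.]+1 V20[.../.##/##./##.]+1 V22[.../.##/.##/.##]+1
p2 H@[#../###/.#./.#.]: H01[###/###/.#./.#.]-1*
p3 V@[###/###/.#./.#.]: V20[###/###/##./##.]+1* V22[###/###/.##/.##]+1
p4 H@[###/###/##./##.] terminal -1; root [.../.##/.#./.#.] d8

V winning at [.../.##/.#./.#.]: True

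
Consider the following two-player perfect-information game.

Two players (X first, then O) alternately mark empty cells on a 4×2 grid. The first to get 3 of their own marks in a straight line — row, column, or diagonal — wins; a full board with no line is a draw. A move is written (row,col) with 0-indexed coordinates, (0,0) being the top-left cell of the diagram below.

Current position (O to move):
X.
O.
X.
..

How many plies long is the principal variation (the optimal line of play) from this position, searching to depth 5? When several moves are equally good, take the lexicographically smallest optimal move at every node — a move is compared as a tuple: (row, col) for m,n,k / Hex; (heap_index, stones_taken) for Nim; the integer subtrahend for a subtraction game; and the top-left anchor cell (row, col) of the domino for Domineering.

PV length from [X./O./X./..]: 5 plies

p1 O@[X./O./X./..]: (0,1)[XO/O./X./..]+0* (1,1)[X./OO/X./..]+0 (2,1)[X./O./XO/..]+0 (3,0)[X./O./X./O.]+0 (3,1)[X./O./X./.O]+0
p2 X@[XO/O./X./..]: (1,1)[XO/OX/X./..]+0* (2,1)[XO/O./XX/..]+0 (3,0)[XO/O./X./X.]+0 (3,1)[XO/O./X./.X]+0
p3 O@[XO/OX/X./..]: (2,1)[XO/OX/XO/..]+0* (3,0)[XO/OX/X./O.]+0 (3,1)[XO/OX/X./.O]+0
p4 X@[XO/OX/XO/..]: (3,0)[XO/OX/XO/X.]+0* (3,1)[XO/OX/XO/.X]+0
p5 O@[XO/OX/XO/X.]: (3,1)[XO/OX/XO/XO]+0*
p6 X@[XO/OX/XO/XO] terminal +0; root [X./O./X./..] d5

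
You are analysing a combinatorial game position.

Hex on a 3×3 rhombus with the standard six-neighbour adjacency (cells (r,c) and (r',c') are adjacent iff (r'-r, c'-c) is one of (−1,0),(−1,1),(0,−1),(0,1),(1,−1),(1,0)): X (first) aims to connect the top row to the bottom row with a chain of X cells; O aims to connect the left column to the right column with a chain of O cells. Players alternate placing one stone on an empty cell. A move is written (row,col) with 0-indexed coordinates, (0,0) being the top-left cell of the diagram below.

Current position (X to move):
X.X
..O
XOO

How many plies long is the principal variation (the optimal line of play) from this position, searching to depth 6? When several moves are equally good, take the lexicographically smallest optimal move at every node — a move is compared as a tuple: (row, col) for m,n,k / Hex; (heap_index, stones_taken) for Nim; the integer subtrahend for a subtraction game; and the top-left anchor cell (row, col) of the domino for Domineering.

PV length from [X.X/..O/XOO]: 3 plies

ply 1, X at X.X/..O/XOO | (0,1)=+1→XXX/..O/XOO*; (1,0)=+1→X.X/X.O/XOO; (1,1)=+1→X.X/.XO/XOO
ply 2, O at XXX/..O/XOO | (1,0)=-1→XXX/O.O/XOO*; (1,1)=-1→XXX/.OO/XOO
ply 3, X at XXX/O.O/XOO | (1,1)=+1→XXX/OXO/XOO*
ply 4: XXX/OXO/XOO is terminal -1 (O); from X.X/..O/XOO depth 6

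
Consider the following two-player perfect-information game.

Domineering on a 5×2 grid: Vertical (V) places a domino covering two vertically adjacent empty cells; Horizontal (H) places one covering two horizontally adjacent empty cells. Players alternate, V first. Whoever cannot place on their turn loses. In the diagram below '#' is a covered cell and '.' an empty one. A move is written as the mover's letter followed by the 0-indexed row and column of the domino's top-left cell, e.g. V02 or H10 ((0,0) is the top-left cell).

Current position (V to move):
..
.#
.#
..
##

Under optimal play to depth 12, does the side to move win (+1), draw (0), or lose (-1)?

ply 1, V at ../.#/.#/../## | V00=-1→#./##/.#/../##*; V10=-1→../##/##/../##; V20=-1→../.#/##/#./##
ply 2, H at #./##/.#/../## | H30=+1→#./##/.#/##/##*
ply 3: #./##/.#/##/## is terminal -1 (V); from ../.#/.#/../## depth 12

value(../.#/.#/../##, V) = -1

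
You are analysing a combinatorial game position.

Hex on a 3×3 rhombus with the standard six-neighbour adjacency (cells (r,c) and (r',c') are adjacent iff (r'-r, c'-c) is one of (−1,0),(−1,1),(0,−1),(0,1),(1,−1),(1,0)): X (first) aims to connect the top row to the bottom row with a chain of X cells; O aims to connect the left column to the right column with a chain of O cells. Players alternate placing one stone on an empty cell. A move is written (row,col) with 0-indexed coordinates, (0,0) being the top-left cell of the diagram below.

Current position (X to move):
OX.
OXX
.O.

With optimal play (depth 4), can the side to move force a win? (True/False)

[OX./OXX/.O.] X move#1: (0,2):+1/OXX/OXX/.O.*, (2,0):+1/OX./OXX/XO., (2,2):+1/OX./OXX/.OX
[OXX/OXX/.O.] O move#2: (2,0):-1/OXX/OXX/OO.*, (2,2):-1/OXX/OXX/.OO
[OXX/OXX/OO.] X move#3: (2,2):+1/OXX/OXX/OOX*
[OXX/OXX/OOX] end (terminal -1, O#4); searched OX./OXX/.O. to 4

X winning at [OX./OXX/.O.]: True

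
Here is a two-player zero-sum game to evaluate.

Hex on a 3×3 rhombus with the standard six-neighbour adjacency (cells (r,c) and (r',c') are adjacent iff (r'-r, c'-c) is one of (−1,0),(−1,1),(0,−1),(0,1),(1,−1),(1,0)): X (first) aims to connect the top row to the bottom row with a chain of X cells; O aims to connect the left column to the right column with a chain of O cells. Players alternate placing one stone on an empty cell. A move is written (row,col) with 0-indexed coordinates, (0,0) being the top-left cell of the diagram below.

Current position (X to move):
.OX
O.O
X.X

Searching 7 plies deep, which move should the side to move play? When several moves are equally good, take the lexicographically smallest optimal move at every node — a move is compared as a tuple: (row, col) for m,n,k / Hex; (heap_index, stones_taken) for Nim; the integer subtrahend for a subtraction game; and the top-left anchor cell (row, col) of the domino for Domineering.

X's best at [.OX/O.O/X.X]: (1,1)

p1 X@[.OX/O.O/X.X]: (0,0)[XOX/O.O/X.X]-1 (1,1)[.OX/OXO/X.X]+1* (2,1)[.OX/O.O/XXX]-1
p2 O@[.OX/OXO/X.X] terminal -1; root [.OX/O.O/X.X] d7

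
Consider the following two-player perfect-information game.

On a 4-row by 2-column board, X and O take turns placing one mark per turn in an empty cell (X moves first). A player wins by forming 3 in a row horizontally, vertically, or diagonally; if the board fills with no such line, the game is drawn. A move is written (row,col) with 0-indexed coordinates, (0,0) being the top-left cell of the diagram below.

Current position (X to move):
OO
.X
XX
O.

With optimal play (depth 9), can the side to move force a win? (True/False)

X winning at [OO/.X/XX/O.]: True

ply 1, X at OO/.X/XX/O. | (1,0)=+0→OO/XX/XX/O.; (3,1)=+1→OO/.X/XX/OX*
ply 2: OO/.X/XX/OX is terminal -1 (O); from OO/.X/XX/O. depth 9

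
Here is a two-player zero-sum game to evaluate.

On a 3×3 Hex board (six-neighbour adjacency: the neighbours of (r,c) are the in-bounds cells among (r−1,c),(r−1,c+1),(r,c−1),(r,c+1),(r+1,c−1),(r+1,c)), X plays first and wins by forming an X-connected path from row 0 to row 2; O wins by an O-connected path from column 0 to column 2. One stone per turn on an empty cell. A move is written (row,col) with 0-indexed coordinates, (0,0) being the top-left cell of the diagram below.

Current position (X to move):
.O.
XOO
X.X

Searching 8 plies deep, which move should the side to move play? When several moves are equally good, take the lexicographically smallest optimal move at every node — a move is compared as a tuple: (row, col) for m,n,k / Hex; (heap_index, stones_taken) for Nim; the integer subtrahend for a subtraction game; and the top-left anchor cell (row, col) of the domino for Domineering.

X's best at [.O./XOO/X.X]: (0,0)

ply 1, X at .O./XOO/X.X | (0,0)=+1→XO./XOO/X.X*; (0,2)=-1→.OX/XOO/X.X; (2,1)=-1→.O./XOO/XXX
ply 2: XO./XOO/X.X is terminal -1 (O); from .O./XOO/X.X depth 8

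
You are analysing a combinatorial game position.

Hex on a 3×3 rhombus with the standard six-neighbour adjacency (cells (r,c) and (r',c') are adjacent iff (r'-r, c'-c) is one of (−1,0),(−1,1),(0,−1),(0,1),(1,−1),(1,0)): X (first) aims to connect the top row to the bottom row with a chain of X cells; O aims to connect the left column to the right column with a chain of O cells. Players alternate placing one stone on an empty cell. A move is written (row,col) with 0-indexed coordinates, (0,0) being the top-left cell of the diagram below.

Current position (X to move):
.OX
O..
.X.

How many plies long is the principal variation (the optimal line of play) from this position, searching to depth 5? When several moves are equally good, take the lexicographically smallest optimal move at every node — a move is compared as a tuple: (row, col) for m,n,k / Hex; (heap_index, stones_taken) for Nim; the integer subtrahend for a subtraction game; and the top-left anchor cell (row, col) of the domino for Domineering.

[.OX/O../.X.] X move#1: (0,0):+1/XOX/O../.X.*, (1,1):+1/.OX/OX./.X., (1,2):+1/.OX/O.X/.X., (2,0):+1/.OX/O../XX., (2,2):+1/.OX/O../.XX
[XOX/O../.X.] O move#2: (1,1):-1/XOX/OO./.X.*, (1,2):-1/XOX/O.O/.X., (2,0):-1/XOX/O../OX., (2,2):-1/XOX/O../.XO
[XOX/OO./.X.] X move#3: (1,2):+1/XOX/OOX/.X.*, (2,0):-1/XOX/OO./XX., (2,2):-1/XOX/OO./.XX
[XOX/OOX/.X.] end (terminal -1, O#4); searched .OX/O../.X. to 5

PV length from [.OX/O../.X.]: 3 plies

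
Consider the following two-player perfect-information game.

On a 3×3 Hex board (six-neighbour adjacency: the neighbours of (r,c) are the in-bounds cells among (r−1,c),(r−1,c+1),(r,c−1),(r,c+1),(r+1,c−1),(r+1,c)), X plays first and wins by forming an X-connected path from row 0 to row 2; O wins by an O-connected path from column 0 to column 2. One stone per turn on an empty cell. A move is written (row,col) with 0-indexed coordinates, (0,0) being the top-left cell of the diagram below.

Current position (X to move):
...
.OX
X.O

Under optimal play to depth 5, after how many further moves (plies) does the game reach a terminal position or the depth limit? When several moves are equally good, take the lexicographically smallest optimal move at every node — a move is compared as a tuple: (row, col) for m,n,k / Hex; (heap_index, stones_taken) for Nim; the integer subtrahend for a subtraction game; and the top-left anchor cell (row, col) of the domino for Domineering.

PV length from [.../.OX/X.O]: 5 plies

p1 X@[.../.OX/X.O]: (0,0)[X../.OX/X.O]-1 (0,1)[.X./.OX/X.O]-1 (0,2)[..X/.OX/X.O]+1* (1,0)[.../XOX/X.O]+1 (2,1)[.../.OX/XXO]+1
p2 O@[..X/.OX/X.O]: (0,0)[O.X/.OX/X.O]-1* (0,1)[.OX/.OX/X.O]-1 (1,0)[..X/OOX/X.O]-1 (2,1)[..X/.OX/XOO]-1
p3 X@[O.X/.OX/X.O]: (0,1)[OXX/.OX/X.O]+1* (1,0)[O.X/XOX/X.O]+1 (2,1)[O.X/.OX/XXO]+1
p4 O@[OXX/.OX/X.O]: (1,0)[OXX/OOX/X.O]-1* (2,1)[OXX/.OX/XOO]-1
p5 X@[OXX/OOX/X.O]: (2,1)[OXX/OOX/XXO]+1*
p6 O@[OXX/OOX/XXO] terminal -1; root [.../.OX/X.O] d5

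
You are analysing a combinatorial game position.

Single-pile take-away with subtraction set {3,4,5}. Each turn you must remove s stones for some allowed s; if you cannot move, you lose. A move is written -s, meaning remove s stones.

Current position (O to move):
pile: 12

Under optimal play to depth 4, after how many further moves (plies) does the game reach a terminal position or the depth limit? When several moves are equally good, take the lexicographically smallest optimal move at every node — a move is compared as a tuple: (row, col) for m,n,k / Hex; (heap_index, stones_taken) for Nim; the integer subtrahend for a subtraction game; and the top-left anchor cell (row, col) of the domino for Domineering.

ply 1, O at 12 | -3=+1→9*; -4=+1→8; -5=-1→7
ply 2, X at 9 | -3=-1→6*; -4=-1→5; -5=-1→4
ply 3, O at 6 | -3=-1→3; -4=+1→2*; -5=+1→1
ply 4: 2 is terminal -1 (X); from 12 depth 4

PV length from [12]: 3 plies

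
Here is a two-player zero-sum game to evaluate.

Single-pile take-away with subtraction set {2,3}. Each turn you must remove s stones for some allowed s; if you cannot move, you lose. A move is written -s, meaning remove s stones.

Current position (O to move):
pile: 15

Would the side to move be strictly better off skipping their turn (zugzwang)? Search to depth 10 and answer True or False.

zugzwang(15, O) = True

ply 1, O at 15 | -2=-1→13*; -3=-1→12
ply 2, X at 13 | -2=+1→11*; -3=+1→10
ply 3, O at 11 | -2=-1→9*; -3=-1→8
ply 4, X at 9 | -2=-1→7; -3=+1→6*
ply 5, O at 6 | -2=-1→4*; -3=-1→3
ply 6, X at 4 | -2=-1→2; -3=+1→1*
ply 7: 1 is terminal -1 (O); from 15 depth 10
suppose O passes — search the same position with X to move:
pass> ply 1, X at 15 | -2=-1→13*; -3=-1→12
pass> ply 2, O at 13 | -2=+1→11*; -3=+1→10
pass> ply 3, X at 11 | -2=-1→9*; -3=-1→8
pass> ply 4, O at 9 | -2=-1→7; -3=+1→6*
pass> ply 5, X at 6 | -2=-1→4*; -3=-1→3
pass> ply 6, O at 4 | -2=-1→2; -3=+1→1*
pass> ply 7: 1 is terminal -1 (X); from 15 depth 10
for O: play -1, pass +1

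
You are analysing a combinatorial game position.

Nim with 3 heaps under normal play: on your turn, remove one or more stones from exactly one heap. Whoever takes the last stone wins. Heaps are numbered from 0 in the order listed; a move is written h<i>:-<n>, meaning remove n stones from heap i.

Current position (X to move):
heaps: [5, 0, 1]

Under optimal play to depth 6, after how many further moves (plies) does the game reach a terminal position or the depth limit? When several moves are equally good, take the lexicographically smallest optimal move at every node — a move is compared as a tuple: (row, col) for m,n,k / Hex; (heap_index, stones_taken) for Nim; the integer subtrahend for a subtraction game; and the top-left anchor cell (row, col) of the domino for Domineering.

PV length from [(5,0,1)]: 3 plies

ply 1, X at (5,0,1) | h0:-1=-1→(4,0,1); h0:-2=-1→(3,0,1); h0:-3=-1→(2,0,1); h0:-4=+1→(1,0,1)*; h0:-5=-1→(0,0,1); h2:-1=-1→(5,0,0)
ply 2, O at (1,0,1) | h0:-1=-1→(0,0,1)*; h2:-1=-1→(1,0,0)
ply 3, X at (0,0,1) | h2:-1=+1→(0,0,0)*
ply 4: (0,0,0) is terminal -1 (O); from (5,0,1) depth 6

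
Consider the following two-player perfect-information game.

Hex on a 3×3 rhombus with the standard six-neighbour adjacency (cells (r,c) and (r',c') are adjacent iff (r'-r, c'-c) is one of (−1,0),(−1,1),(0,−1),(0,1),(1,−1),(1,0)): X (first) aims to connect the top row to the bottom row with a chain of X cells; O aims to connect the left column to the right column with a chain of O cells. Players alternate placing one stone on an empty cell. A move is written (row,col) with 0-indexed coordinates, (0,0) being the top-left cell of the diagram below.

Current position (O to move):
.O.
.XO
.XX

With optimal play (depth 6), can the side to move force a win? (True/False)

p1 O@[.O./.XO/.XX]: (0,0)[OO./.XO/.XX]-1 (0,2)[.OO/.XO/.XX]+1* (1,0)[.O./OXO/.XX]-1 (2,0)[.O./.XO/OXX]-1
p2 X@[.OO/.XO/.XX]: (0,0)[XOO/.XO/.XX]-1* (1,0)[.OO/XXO/.XX]-1 (2,0)[.OO/.XO/XXX]-1
p3 O@[XOO/.XO/.XX]: (1,0)[XOO/OXO/.XX]+1* (2,0)[XOO/.XO/OXX]-1
p4 X@[XOO/OXO/.XX] terminal -1; root [.O./.XO/.XX] d6

O winning at [.O./.XO/.XX]: True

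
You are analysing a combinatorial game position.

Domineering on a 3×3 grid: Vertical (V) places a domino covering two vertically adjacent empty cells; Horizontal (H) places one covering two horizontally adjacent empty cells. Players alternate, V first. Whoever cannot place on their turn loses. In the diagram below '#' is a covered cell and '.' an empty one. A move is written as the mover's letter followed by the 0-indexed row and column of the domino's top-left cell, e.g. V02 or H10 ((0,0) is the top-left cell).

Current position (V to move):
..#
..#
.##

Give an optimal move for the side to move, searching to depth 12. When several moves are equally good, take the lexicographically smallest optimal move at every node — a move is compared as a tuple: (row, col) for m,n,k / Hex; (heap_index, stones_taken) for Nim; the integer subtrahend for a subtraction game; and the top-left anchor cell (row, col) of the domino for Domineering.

V's best at [..#/..#/.##]: V00

p1 V@[..#/..#/.##]: V00[#.#/#.#/.##]+1* V01[.##/.##/.##]+1 V10[..#/#.#/###]-1
p2 H@[#.#/#.#/.##] terminal -1; root [..#/..#/.##] d12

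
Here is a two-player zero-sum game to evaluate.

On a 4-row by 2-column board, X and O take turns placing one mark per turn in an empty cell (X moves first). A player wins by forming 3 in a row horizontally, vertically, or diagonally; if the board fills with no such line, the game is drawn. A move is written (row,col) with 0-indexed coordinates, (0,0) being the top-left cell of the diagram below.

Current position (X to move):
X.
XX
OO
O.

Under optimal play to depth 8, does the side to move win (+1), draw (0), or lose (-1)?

value(X./XX/OO/O., X) = 0

[X./XX/OO/O.] X move#1: (0,1):+0/XX/XX/OO/O.*, (3,1):+0/X./XX/OO/OX
[XX/XX/OO/O.] O move#2: (3,1):+0/XX/XX/OO/OO*
[XX/XX/OO/OO] end (terminal +0, X#3); searched X./XX/OO/O. to 8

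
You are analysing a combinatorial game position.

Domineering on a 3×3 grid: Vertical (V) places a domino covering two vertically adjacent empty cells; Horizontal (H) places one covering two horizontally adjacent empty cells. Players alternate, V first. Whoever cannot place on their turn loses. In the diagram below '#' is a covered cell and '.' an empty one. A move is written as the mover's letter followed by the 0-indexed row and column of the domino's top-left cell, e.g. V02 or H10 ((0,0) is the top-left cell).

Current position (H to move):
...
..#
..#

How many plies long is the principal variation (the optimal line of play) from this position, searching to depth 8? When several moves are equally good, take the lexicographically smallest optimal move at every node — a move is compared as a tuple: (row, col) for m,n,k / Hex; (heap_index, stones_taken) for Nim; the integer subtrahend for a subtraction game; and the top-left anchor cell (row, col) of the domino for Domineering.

p1 H@[.../..#/..#]: H00[##./..#/..#]-1 H01[.##/..#/..#]-1 H10[.../###/..#]+1* H20[.../..#/###]-1
p2 V@[.../###/..#] terminal -1; root [.../..#/..#] d8

PV length from [.../..#/..#]: 1 ply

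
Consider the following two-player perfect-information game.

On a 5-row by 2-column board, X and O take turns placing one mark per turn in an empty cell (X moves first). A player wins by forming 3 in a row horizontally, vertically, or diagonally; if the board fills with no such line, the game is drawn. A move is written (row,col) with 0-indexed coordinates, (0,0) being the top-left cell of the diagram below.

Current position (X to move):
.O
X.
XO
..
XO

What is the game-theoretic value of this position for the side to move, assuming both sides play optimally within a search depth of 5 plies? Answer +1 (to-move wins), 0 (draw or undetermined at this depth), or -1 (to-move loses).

p1 X@[.O/X./XO/../XO]: (0,0)[XO/X./XO/../XO]+1* (1,1)[.O/XX/XO/../XO]-1 (3,0)[.O/X./XO/X./XO]+1 (3,1)[.O/X./XO/.X/XO]-1
p2 O@[XO/X./XO/../XO] terminal -1; root [.O/X./XO/../XO] d5

value(.O/X./XO/../XO, X) = +1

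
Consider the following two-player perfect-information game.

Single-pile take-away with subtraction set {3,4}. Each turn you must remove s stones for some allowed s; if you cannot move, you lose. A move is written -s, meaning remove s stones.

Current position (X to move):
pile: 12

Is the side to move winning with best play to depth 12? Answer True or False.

X winning at [12]: True

[12] X move#1: -3:+1/9*, -4:+1/8
[9] O move#2: -3:-1/6*, -4:-1/5
[6] X move#3: -3:-1/3, -4:+1/2*
[2] end (terminal -1, O#4); searched 12 to 12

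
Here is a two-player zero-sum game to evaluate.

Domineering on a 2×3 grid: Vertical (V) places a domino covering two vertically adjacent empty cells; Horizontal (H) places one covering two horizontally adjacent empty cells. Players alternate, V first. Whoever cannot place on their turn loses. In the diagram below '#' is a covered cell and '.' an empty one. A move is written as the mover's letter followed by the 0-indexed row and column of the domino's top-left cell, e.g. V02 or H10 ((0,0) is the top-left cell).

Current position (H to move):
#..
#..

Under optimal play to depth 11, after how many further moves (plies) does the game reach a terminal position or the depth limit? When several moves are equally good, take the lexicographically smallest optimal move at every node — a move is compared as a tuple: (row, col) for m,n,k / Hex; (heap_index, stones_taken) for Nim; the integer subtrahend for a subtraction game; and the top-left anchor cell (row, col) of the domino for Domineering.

PV length from [#../#..]: 1 ply

[#../#..] H move#1: H01:+1/###/#..*, H11:+1/#../###
[###/#..] end (terminal -1, V#2); searched #../#.. to 11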